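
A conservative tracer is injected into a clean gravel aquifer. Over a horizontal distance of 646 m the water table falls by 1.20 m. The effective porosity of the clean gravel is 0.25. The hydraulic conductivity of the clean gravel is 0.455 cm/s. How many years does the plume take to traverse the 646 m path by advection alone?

0.605

Convert K: 0.455 cm/s × 864 = 393.1 m/day.
Hydraulic gradient i = Δh / L = 1.20 / 646 = 0.001858.
Darcy flux q = K · i = 393.1 × 0.001858 = 0.7303 m/day.
Seepage velocity v = q / n_e = 0.7303 / 0.25 = 2.921 m/day.
Travel time t = L / v = 646 / 2.921 = 221.2 days = 0.6055 years.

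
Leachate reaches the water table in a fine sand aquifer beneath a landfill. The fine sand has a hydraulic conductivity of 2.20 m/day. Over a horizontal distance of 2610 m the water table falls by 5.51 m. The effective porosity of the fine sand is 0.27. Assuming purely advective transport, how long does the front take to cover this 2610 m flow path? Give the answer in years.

Hydraulic gradient i = Δh / L = 5.51 / 2610 = 0.002111.
Darcy flux q = K · i = 2.200 × 0.002111 = 0.004644 m/day.
Seepage velocity v = q / n_e = 0.004644 / 0.27 = 0.01720 m/day.
Travel time t = L / v = 2610 / 0.01720 = 1.517e+05 days = 415.4 years.

415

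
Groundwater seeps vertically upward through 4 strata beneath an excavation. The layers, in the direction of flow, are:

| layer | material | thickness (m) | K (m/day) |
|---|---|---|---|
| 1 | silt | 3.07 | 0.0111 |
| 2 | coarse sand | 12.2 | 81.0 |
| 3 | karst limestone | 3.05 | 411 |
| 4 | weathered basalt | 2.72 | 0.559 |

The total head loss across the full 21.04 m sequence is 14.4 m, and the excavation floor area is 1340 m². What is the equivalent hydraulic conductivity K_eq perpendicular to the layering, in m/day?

Flow is perpendicular to layering, so the layers act in series and the equivalent K is the thickness-weighted harmonic mean.
Total thickness L = 3.07 + 12.2 + 3.05 + 2.72 = 21.04 m.
Σ(b_i/K_i) = 3.07/0.0111 + 12.2/81.0 + 3.05/411 + 2.72/0.559 = 281.6 d.
K_eq = L / Σ(b_i/K_i) = 21.04 / 281.6 = 0.07472 m/day.

0.0747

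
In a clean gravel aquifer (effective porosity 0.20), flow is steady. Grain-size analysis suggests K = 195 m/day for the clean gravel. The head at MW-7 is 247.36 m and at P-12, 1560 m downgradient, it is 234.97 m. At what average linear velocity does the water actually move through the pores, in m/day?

Hydraulic gradient i = (247.36 − 234.97) / 1560 = 12.39 / 1560 = 0.007942.
Darcy flux q = K · i = 195.0 × 0.007942 = 1.549 m/day.
Seepage velocity v = q / n_e = 1.549 / 0.20 = 7.744 m/day.

7.74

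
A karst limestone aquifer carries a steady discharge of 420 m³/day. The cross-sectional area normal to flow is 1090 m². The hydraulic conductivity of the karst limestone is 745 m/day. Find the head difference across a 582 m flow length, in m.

0.301

From Q = K·A·i, i = Q / (K·A) = 420 / (745.0 × 1090) = 0.0005172.
Head loss Δh = i · L = 0.0005172 × 582 = 0.3010 m.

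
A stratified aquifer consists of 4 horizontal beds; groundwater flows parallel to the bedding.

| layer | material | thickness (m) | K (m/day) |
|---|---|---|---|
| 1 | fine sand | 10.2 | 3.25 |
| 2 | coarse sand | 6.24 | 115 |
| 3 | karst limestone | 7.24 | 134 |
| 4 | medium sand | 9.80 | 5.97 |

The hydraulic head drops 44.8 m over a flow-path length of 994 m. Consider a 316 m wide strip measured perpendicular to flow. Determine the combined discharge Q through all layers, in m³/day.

Flow is parallel to layering, so each bed carries its own Darcy discharge and the transmissivities add.
Σ(K_i·b_i) = 3.25×10.2 + 115×6.24 + 134×7.24 + 5.97×9.80 = 1779 m²/day.
Hydraulic gradient i = Δh / L = 44.8 / 994 = 0.04507.
Q = Σ(K_i·b_i) · W · i = 1779 × 316 × 0.04507 = 25343 m³/day.

25300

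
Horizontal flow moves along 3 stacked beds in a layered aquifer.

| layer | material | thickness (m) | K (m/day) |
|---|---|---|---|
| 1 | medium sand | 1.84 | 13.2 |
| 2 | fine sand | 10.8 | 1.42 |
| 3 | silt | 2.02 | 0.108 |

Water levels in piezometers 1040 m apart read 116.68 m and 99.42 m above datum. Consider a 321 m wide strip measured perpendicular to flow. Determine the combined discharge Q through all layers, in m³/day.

212

Flow is parallel to layering, so each bed carries its own Darcy discharge and the transmissivities add.
Σ(K_i·b_i) = 13.2×1.84 + 1.42×10.8 + 0.108×2.02 = 39.84 m²/day.
Hydraulic gradient i = (116.68 − 99.42) / 1040 = 17.26 / 1040 = 0.01660.
Q = Σ(K_i·b_i) · W · i = 39.84 × 321 × 0.01660 = 212.3 m³/day.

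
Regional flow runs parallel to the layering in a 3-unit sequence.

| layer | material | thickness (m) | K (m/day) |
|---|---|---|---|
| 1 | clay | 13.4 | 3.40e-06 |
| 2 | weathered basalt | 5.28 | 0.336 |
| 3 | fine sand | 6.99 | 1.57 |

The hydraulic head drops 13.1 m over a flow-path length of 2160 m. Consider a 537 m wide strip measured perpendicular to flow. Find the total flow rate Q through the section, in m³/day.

Flow is parallel to layering, so each bed carries its own Darcy discharge and the transmissivities add.
Σ(K_i·b_i) = 3.40e-06×13.4 + 0.336×5.28 + 1.57×6.99 = 12.75 m²/day.
Hydraulic gradient i = Δh / L = 13.1 / 2160 = 0.006065.
Q = Σ(K_i·b_i) · W · i = 12.75 × 537 × 0.006065 = 41.52 m³/day.

41.5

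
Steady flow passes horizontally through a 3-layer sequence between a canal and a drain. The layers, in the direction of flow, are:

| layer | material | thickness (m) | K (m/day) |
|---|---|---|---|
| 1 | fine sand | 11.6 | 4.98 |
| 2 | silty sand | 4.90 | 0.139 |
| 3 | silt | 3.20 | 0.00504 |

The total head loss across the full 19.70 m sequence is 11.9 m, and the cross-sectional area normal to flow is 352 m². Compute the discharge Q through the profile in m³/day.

Flow is perpendicular to layering, so the layers act in series and the equivalent K is the thickness-weighted harmonic mean.
Total thickness L = 11.6 + 4.90 + 3.20 = 19.70 m.
Σ(b_i/K_i) = 11.6/4.98 + 4.90/0.139 + 3.20/0.00504 = 672.5 d.
K_eq = L / Σ(b_i/K_i) = 19.70 / 672.5 = 0.02929 m/day.
Q = K_eq · A · (Δh/L) = 0.02929 × 352 × (11.9/19.70) = 6.229 m³/day.

6.23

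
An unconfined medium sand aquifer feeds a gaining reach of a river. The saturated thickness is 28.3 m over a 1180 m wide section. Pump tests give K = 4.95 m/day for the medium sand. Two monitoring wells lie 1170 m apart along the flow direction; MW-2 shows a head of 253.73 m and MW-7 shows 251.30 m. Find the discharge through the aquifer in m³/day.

Cross-sectional area A = 1180 × 28.3 = 33394 m².
Hydraulic gradient i = (253.73 − 251.30) / 1170 = 2.43 / 1170 = 0.002077.
Darcy's law: Q = K · A · i = 4.950 × 33394 × 0.002077 = 343.3 m³/day.

343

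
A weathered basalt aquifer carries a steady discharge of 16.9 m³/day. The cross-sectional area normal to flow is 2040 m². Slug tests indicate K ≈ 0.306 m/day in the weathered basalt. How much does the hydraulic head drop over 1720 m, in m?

46.6

From Q = K·A·i, i = Q / (K·A) = 16.9 / (0.3060 × 2040) = 0.02707.
Head loss Δh = i · L = 0.02707 × 1720 = 46.57 m.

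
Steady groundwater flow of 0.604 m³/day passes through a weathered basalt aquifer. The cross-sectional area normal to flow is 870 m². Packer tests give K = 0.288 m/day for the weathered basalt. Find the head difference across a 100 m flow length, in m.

0.241

From Q = K·A·i, i = Q / (K·A) = 0.604 / (0.2880 × 870.0) = 0.002411.
Head loss Δh = i · L = 0.002411 × 100 = 0.2411 m.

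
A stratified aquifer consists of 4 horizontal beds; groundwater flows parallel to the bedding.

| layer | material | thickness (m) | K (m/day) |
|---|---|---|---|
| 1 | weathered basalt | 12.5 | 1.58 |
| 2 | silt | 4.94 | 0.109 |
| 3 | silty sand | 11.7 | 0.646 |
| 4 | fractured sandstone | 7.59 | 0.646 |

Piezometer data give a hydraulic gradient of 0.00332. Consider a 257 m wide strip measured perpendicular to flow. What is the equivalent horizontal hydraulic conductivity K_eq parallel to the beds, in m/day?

Flow is parallel to layering, so each bed carries its own Darcy discharge and the transmissivities add.
Σ(K_i·b_i) = 1.58×12.5 + 0.109×4.94 + 0.646×11.7 + 0.646×7.59 = 32.75 m²/day.
Total thickness b = 36.73 m, so K_eq = Σ(K_i·b_i)/b = 0.8916 m/day.

0.892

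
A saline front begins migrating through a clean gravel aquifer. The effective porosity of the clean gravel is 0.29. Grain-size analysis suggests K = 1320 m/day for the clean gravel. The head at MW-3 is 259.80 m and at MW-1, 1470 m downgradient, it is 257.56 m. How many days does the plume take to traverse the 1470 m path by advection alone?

Hydraulic gradient i = (259.80 − 257.56) / 1470 = 2.24 / 1470 = 0.001524.
Darcy flux q = K · i = 1320 × 0.001524 = 2.011 m/day.
Seepage velocity v = q / n_e = 2.011 / 0.29 = 6.936 m/day.
Travel time t = L / v = 1470 / 6.936 = 211.9 days.

212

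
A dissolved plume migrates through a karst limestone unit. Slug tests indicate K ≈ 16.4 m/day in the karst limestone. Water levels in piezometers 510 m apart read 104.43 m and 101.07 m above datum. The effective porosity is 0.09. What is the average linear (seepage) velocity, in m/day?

Hydraulic gradient i = (104.43 − 101.07) / 510 = 3.36 / 510 = 0.006588.
Darcy flux q = K · i = 16.40 × 0.006588 = 0.1080 m/day.
Seepage velocity v = q / n_e = 0.1080 / 0.09 = 1.201 m/day.

1.20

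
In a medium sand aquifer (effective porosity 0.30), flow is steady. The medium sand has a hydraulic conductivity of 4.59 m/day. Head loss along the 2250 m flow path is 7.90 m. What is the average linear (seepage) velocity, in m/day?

0.0537

Hydraulic gradient i = Δh / L = 7.90 / 2250 = 0.003511.
Darcy flux q = K · i = 4.590 × 0.003511 = 0.01612 m/day.
Seepage velocity v = q / n_e = 0.01612 / 0.30 = 0.05372 m/day.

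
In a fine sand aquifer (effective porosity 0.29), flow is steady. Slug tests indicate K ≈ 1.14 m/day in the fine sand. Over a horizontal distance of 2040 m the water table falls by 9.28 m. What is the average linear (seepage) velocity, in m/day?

0.0179

Hydraulic gradient i = Δh / L = 9.28 / 2040 = 0.004549.
Darcy flux q = K · i = 1.140 × 0.004549 = 0.005186 m/day.
Seepage velocity v = q / n_e = 0.005186 / 0.29 = 0.01788 m/day.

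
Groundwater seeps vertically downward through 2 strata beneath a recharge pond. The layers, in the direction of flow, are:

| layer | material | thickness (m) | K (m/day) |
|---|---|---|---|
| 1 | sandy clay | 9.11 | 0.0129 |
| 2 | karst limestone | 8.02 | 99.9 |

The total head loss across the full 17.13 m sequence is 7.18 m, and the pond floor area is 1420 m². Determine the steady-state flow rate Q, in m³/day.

Flow is perpendicular to layering, so the layers act in series and the equivalent K is the thickness-weighted harmonic mean.
Total thickness L = 9.11 + 8.02 = 17.13 m.
Σ(b_i/K_i) = 9.11/0.0129 + 8.02/99.9 = 706.3 d.
K_eq = L / Σ(b_i/K_i) = 17.13 / 706.3 = 0.02425 m/day.
Q = K_eq · A · (Δh/L) = 0.02425 × 1420 × (7.18/17.13) = 14.44 m³/day.

14.4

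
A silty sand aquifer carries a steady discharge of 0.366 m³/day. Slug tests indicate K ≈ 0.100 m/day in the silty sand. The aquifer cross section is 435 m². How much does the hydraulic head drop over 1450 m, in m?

12.2

From Q = K·A·i, i = Q / (K·A) = 0.366 / (0.1000 × 435.0) = 0.008414.
Head loss Δh = i · L = 0.008414 × 1450 = 12.20 m.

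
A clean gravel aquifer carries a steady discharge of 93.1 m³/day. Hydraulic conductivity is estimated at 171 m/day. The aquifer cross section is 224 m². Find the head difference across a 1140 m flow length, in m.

From Q = K·A·i, i = Q / (K·A) = 93.1 / (171.0 × 224.0) = 0.002431.
Head loss Δh = i · L = 0.002431 × 1140 = 2.771 m.

2.77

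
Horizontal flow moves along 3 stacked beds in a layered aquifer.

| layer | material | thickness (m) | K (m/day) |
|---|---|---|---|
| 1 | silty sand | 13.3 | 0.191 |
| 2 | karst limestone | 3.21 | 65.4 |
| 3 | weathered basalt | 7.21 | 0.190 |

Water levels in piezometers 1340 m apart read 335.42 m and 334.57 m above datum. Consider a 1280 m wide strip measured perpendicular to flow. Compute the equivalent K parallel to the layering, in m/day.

Flow is parallel to layering, so each bed carries its own Darcy discharge and the transmissivities add.
Σ(K_i·b_i) = 0.191×13.3 + 65.4×3.21 + 0.190×7.21 = 213.8 m²/day.
Total thickness b = 23.72 m, so K_eq = Σ(K_i·b_i)/b = 9.015 m/day.

9.02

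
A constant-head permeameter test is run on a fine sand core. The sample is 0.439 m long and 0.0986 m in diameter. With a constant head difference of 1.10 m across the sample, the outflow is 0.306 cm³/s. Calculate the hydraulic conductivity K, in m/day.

Cross-sectional area A = π·(d/2)² = π × (0.0986/2)² = 0.007636 m².
Convert discharge: 0.306 cm³/s = 3.060e-07 m³/s.
Darcy's law rearranged: K = Q·L / (A·Δh) = 3.060e-07 × 0.439 / (0.007636 × 1.10) = 1.599e-05 m/s = 1.382 m/day.

1.38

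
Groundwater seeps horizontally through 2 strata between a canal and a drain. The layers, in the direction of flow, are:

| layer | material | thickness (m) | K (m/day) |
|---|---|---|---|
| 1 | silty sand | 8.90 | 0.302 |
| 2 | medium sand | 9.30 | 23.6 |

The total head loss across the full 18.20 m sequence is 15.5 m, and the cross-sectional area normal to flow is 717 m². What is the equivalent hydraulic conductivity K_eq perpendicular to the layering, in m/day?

Flow is perpendicular to layering, so the layers act in series and the equivalent K is the thickness-weighted harmonic mean.
Total thickness L = 8.90 + 9.30 = 18.20 m.
Σ(b_i/K_i) = 8.90/0.302 + 9.30/23.6 = 29.86 d.
K_eq = L / Σ(b_i/K_i) = 18.20 / 29.86 = 0.6094 m/day.

0.609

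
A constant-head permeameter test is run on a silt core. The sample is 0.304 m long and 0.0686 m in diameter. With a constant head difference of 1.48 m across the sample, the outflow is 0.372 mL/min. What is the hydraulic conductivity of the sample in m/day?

Cross-sectional area A = π·(d/2)² = π × (0.0686/2)² = 0.003696 m².
Convert discharge: 0.372 mL/min = 6.200e-09 m³/s.
Darcy's law rearranged: K = Q·L / (A·Δh) = 6.200e-09 × 0.304 / (0.003696 × 1.48) = 3.446e-07 m/s = 0.02977 m/day.

0.0298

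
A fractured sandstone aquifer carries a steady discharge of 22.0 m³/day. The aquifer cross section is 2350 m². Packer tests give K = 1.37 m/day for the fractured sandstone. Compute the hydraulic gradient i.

From Q = K·A·i, i = Q / (K·A) = 22.0 / (1.370 × 2350) = 0.006833.

0.00683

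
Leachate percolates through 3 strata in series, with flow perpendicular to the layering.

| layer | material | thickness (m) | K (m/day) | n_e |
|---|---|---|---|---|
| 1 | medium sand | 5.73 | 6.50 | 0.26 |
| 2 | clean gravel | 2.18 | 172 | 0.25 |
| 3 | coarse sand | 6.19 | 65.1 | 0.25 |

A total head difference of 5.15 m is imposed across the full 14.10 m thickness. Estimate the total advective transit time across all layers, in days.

With flow normal to the layers, continuity requires the same specific discharge q through every layer.
Σ(b_i/K_i) = 5.73/6.50 + 2.18/172 + 6.19/65.1 = 0.9893 d.
q = Δh / Σ(b_i/K_i) = 5.15 / 0.9893 = 5.206 m/day.
In each layer the seepage velocity is v_i = q/n_i, so the layer transit time is t_i = b_i·n_i / q:
  layer 1 (medium sand): t_1 = 5.73 × 0.26 / 5.206 = 0.2862 d
  layer 2 (clean gravel): t_2 = 2.18 × 0.25 / 5.206 = 0.1047 d
  layer 3 (coarse sand): t_3 = 6.19 × 0.25 / 5.206 = 0.2973 d
Total t = Σ t_i = 0.6881 days.

0.688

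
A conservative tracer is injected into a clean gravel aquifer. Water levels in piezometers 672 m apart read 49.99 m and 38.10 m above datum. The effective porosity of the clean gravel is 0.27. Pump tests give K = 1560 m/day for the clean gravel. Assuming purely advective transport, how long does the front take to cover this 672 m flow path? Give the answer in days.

Hydraulic gradient i = (49.99 − 38.10) / 672 = 11.89 / 672 = 0.01769.
Darcy flux q = K · i = 1560 × 0.01769 = 27.60 m/day.
Seepage velocity v = q / n_e = 27.60 / 0.27 = 102.2 m/day.
Travel time t = L / v = 672 / 102.2 = 6.573 days.

6.57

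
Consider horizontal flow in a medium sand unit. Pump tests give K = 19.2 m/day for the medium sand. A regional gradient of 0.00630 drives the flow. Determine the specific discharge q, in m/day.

0.121

Hydraulic gradient i = 0.00630.
Specific discharge q = K · i = 19.20 × 0.006300 = 0.1210 m/day.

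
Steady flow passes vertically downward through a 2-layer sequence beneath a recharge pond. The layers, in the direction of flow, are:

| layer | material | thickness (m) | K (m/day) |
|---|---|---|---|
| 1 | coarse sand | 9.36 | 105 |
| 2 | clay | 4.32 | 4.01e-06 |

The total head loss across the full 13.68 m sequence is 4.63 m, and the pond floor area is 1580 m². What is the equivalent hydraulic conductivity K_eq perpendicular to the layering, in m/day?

Flow is perpendicular to layering, so the layers act in series and the equivalent K is the thickness-weighted harmonic mean.
Total thickness L = 9.36 + 4.32 = 13.68 m.
Σ(b_i/K_i) = 9.36/105 + 4.32/4.01e-06 = 1.077e+06 d.
K_eq = L / Σ(b_i/K_i) = 13.68 / 1.077e+06 = 1.270e-05 m/day.

1.27e-05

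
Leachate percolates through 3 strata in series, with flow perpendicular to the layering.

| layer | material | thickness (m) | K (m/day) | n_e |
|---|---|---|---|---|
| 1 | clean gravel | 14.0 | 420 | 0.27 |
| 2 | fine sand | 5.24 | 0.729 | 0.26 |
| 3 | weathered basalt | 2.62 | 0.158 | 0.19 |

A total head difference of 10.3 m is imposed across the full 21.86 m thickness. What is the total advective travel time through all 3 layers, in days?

13.0

With flow normal to the layers, continuity requires the same specific discharge q through every layer.
Σ(b_i/K_i) = 14.0/420 + 5.24/0.729 + 2.62/0.158 = 23.80 d.
q = Δh / Σ(b_i/K_i) = 10.3 / 23.80 = 0.4327 m/day.
In each layer the seepage velocity is v_i = q/n_i, so the layer transit time is t_i = b_i·n_i / q:
  layer 1 (clean gravel): t_1 = 14.0 × 0.27 / 0.4327 = 8.736 d
  layer 2 (fine sand): t_2 = 5.24 × 0.26 / 0.4327 = 3.149 d
  layer 3 (weathered basalt): t_3 = 2.62 × 0.19 / 0.4327 = 1.150 d
Total t = Σ t_i = 13.03 days.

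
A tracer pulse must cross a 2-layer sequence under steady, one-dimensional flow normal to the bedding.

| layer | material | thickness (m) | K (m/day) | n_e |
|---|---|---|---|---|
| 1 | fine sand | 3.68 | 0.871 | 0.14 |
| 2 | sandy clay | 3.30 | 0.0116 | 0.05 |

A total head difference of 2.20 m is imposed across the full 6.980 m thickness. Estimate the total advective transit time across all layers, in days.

89.3

With flow normal to the layers, continuity requires the same specific discharge q through every layer.
Σ(b_i/K_i) = 3.68/0.871 + 3.30/0.0116 = 288.7 d.
q = Δh / Σ(b_i/K_i) = 2.20 / 288.7 = 0.007620 m/day.
In each layer the seepage velocity is v_i = q/n_i, so the layer transit time is t_i = b_i·n_i / q:
  layer 1 (fine sand): t_1 = 3.68 × 0.14 / 0.007620 = 67.61 d
  layer 2 (sandy clay): t_2 = 3.30 × 0.05 / 0.007620 = 21.65 d
Total t = Σ t_i = 89.26 days.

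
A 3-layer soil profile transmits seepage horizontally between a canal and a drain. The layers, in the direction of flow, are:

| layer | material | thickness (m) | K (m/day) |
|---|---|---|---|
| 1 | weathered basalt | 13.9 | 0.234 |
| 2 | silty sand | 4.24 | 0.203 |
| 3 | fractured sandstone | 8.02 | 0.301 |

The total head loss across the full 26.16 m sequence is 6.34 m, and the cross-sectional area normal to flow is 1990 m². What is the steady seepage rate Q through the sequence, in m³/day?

118

Flow is perpendicular to layering, so the layers act in series and the equivalent K is the thickness-weighted harmonic mean.
Total thickness L = 13.9 + 4.24 + 8.02 = 26.16 m.
Σ(b_i/K_i) = 13.9/0.234 + 4.24/0.203 + 8.02/0.301 = 106.9 d.
K_eq = L / Σ(b_i/K_i) = 26.16 / 106.9 = 0.2446 m/day.
Q = K_eq · A · (Δh/L) = 0.2446 × 1990 × (6.34/26.16) = 118.0 m³/day.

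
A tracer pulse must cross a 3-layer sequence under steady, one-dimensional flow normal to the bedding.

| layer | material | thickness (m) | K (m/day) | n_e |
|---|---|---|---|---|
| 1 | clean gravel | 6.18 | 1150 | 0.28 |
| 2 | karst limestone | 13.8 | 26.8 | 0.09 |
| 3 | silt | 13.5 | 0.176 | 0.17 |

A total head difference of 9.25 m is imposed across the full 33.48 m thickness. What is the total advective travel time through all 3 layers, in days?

44.0

With flow normal to the layers, continuity requires the same specific discharge q through every layer.
Σ(b_i/K_i) = 6.18/1150 + 13.8/26.8 + 13.5/0.176 = 77.22 d.
q = Δh / Σ(b_i/K_i) = 9.25 / 77.22 = 0.1198 m/day.
In each layer the seepage velocity is v_i = q/n_i, so the layer transit time is t_i = b_i·n_i / q:
  layer 1 (clean gravel): t_1 = 6.18 × 0.28 / 0.1198 = 14.45 d
  layer 2 (karst limestone): t_2 = 13.8 × 0.09 / 0.1198 = 10.37 d
  layer 3 (silt): t_3 = 13.5 × 0.17 / 0.1198 = 19.16 d
Total t = Σ t_i = 43.98 days.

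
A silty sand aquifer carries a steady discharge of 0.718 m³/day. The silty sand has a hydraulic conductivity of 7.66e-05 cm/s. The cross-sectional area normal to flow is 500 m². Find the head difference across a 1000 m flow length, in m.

21.7

Convert K: 7.66e-05 cm/s × 864 = 0.06618 m/day.
From Q = K·A·i, i = Q / (K·A) = 0.718 / (0.06618 × 500.0) = 0.02170.
Head loss Δh = i · L = 0.02170 × 1000 = 21.70 m.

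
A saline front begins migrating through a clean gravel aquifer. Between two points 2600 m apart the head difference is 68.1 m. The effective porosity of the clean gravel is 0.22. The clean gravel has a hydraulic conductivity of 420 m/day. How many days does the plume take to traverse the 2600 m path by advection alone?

Hydraulic gradient i = Δh / L = 68.1 / 2600 = 0.02619.
Darcy flux q = K · i = 420.0 × 0.02619 = 11.00 m/day.
Seepage velocity v = q / n_e = 11.00 / 0.22 = 50.00 m/day.
Travel time t = L / v = 2600 / 50.00 = 52.00 days.

52.0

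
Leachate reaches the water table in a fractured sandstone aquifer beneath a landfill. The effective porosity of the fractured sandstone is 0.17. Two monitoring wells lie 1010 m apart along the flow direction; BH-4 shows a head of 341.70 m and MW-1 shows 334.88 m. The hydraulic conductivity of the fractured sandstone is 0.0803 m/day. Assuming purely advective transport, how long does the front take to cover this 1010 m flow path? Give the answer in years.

867

Hydraulic gradient i = (341.70 − 334.88) / 1010 = 6.82 / 1010 = 0.006752.
Darcy flux q = K · i = 0.08030 × 0.006752 = 0.0005422 m/day.
Seepage velocity v = q / n_e = 0.0005422 / 0.17 = 0.003190 m/day.
Travel time t = L / v = 1010 / 0.003190 = 3.167e+05 days = 867.0 years.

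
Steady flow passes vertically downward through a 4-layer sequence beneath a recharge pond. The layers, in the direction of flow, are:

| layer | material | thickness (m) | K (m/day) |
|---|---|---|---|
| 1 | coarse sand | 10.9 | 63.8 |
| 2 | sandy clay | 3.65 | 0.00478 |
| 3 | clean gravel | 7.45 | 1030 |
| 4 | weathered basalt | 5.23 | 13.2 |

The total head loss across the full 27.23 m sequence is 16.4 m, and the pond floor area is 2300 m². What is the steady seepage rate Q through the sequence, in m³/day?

49.4

Flow is perpendicular to layering, so the layers act in series and the equivalent K is the thickness-weighted harmonic mean.
Total thickness L = 10.9 + 3.65 + 7.45 + 5.23 = 27.23 m.
Σ(b_i/K_i) = 10.9/63.8 + 3.65/0.00478 + 7.45/1030 + 5.23/13.2 = 764.2 d.
K_eq = L / Σ(b_i/K_i) = 27.23 / 764.2 = 0.03563 m/day.
Q = K_eq · A · (Δh/L) = 0.03563 × 2300 × (16.4/27.23) = 49.36 m³/day.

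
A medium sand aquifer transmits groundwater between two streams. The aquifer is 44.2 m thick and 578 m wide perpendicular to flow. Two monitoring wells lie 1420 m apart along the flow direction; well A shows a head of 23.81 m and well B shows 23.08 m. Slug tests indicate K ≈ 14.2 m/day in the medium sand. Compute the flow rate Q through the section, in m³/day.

Cross-sectional area A = 578 × 44.2 = 25548 m².
Hydraulic gradient i = (23.81 − 23.08) / 1420 = 0.73 / 1420 = 0.0005141.
Darcy's law: Q = K · A · i = 14.20 × 25548 × 0.0005141 = 186.5 m³/day.

186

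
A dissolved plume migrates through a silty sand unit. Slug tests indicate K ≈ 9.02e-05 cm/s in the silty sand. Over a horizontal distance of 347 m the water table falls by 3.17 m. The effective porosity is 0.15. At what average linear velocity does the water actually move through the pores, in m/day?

0.00475

Convert K: 9.02e-05 cm/s × 864 = 0.07793 m/day.
Hydraulic gradient i = Δh / L = 3.17 / 347 = 0.009135.
Darcy flux q = K · i = 0.07793 × 0.009135 = 0.0007120 m/day.
Seepage velocity v = q / n_e = 0.0007120 / 0.15 = 0.004746 m/day.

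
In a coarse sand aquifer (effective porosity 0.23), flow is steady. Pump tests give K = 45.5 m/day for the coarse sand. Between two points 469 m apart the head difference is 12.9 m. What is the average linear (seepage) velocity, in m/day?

5.44

Hydraulic gradient i = Δh / L = 12.9 / 469 = 0.02751.
Darcy flux q = K · i = 45.50 × 0.02751 = 1.251 m/day.
Seepage velocity v = q / n_e = 1.251 / 0.23 = 5.441 m/day.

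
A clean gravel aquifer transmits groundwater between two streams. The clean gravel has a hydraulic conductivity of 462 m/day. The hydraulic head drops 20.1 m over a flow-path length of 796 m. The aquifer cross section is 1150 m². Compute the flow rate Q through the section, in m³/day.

13400

Hydraulic gradient i = Δh / L = 20.1 / 796 = 0.02525.
Darcy's law: Q = K · A · i = 462.0 × 1150 × 0.02525 = 13416 m³/day.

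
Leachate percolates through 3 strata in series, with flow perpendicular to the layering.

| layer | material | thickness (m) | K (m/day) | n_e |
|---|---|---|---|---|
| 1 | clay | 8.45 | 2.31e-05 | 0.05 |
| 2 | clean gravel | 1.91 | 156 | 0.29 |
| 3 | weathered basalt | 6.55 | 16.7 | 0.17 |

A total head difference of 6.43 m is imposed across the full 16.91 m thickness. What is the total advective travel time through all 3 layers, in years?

With flow normal to the layers, continuity requires the same specific discharge q through every layer.
Σ(b_i/K_i) = 8.45/2.31e-05 + 1.91/156 + 6.55/16.7 = 3.658e+05 d.
q = Δh / Σ(b_i/K_i) = 6.43 / 3.658e+05 = 1.758e-05 m/day.
In each layer the seepage velocity is v_i = q/n_i, so the layer transit time is t_i = b_i·n_i / q:
  layer 1 (clay): t_1 = 8.45 × 0.05 / 1.758e-05 = 24036 d
  layer 2 (clean gravel): t_2 = 1.91 × 0.29 / 1.758e-05 = 31511 d
  layer 3 (weathered basalt): t_3 = 6.55 × 0.17 / 1.758e-05 = 63347 d
Total t = Σ t_i = 1.189e+05 days = 325.5 years.

326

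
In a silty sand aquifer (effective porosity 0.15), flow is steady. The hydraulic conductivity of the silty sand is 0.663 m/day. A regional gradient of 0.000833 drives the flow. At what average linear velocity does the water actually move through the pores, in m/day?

0.00368

Hydraulic gradient i = 0.000833.
Darcy flux q = K · i = 0.6630 × 0.0008330 = 0.0005523 m/day.
Seepage velocity v = q / n_e = 0.0005523 / 0.15 = 0.003682 m/day.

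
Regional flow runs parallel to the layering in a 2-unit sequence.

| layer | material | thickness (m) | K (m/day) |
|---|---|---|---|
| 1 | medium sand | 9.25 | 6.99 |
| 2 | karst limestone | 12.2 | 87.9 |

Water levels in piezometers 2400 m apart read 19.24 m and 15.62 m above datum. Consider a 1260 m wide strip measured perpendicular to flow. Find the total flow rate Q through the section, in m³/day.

Flow is parallel to layering, so each bed carries its own Darcy discharge and the transmissivities add.
Σ(K_i·b_i) = 6.99×9.25 + 87.9×12.2 = 1137 m²/day.
Hydraulic gradient i = (19.24 − 15.62) / 2400 = 3.62 / 2400 = 0.001508.
Q = Σ(K_i·b_i) · W · i = 1137 × 1260 × 0.001508 = 2161 m³/day.

2160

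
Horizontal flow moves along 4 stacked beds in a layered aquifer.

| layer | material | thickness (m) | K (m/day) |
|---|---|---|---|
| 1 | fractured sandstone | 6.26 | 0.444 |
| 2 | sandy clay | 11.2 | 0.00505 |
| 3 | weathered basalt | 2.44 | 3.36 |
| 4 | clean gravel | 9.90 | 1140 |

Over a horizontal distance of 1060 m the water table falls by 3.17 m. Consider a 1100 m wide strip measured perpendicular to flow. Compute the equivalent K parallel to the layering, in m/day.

Flow is parallel to layering, so each bed carries its own Darcy discharge and the transmissivities add.
Σ(K_i·b_i) = 0.444×6.26 + 0.00505×11.2 + 3.36×2.44 + 1140×9.90 = 11297 m²/day.
Total thickness b = 29.80 m, so K_eq = Σ(K_i·b_i)/b = 379.1 m/day.

379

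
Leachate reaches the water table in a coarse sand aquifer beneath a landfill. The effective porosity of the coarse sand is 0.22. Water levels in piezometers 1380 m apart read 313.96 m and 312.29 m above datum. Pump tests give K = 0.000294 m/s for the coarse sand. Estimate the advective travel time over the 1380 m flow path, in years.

Convert K: 0.000294 m/s × 86400 = 25.40 m/day.
Hydraulic gradient i = (313.96 − 312.29) / 1380 = 1.67 / 1380 = 0.001210.
Darcy flux q = K · i = 25.40 × 0.001210 = 0.03074 m/day.
Seepage velocity v = q / n_e = 0.03074 / 0.22 = 0.1397 m/day.
Travel time t = L / v = 1380 / 0.1397 = 9877 days = 27.04 years.

27.0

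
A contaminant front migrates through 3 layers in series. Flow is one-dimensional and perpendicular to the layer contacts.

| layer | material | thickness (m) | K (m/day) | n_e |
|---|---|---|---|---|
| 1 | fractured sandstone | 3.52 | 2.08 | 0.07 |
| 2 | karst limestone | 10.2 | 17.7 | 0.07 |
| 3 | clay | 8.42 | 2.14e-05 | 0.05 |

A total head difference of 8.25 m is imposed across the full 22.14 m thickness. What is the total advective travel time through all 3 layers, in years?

180

With flow normal to the layers, continuity requires the same specific discharge q through every layer.
Σ(b_i/K_i) = 3.52/2.08 + 10.2/17.7 + 8.42/2.14e-05 = 3.935e+05 d.
q = Δh / Σ(b_i/K_i) = 8.25 / 3.935e+05 = 2.097e-05 m/day.
In each layer the seepage velocity is v_i = q/n_i, so the layer transit time is t_i = b_i·n_i / q:
  layer 1 (fractured sandstone): t_1 = 3.52 × 0.07 / 2.097e-05 = 11751 d
  layer 2 (karst limestone): t_2 = 10.2 × 0.07 / 2.097e-05 = 34052 d
  layer 3 (clay): t_3 = 8.42 × 0.05 / 2.097e-05 = 20078 d
Total t = Σ t_i = 65882 days = 180.4 years.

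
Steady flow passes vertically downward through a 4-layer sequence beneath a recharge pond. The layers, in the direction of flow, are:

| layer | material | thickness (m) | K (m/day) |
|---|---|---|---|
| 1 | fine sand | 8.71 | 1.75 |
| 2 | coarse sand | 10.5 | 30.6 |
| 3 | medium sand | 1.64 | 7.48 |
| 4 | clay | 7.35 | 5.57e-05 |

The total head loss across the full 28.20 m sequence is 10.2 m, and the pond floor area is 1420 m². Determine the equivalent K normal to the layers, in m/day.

0.000214

Flow is perpendicular to layering, so the layers act in series and the equivalent K is the thickness-weighted harmonic mean.
Total thickness L = 8.71 + 10.5 + 1.64 + 7.35 = 28.20 m.
Σ(b_i/K_i) = 8.71/1.75 + 10.5/30.6 + 1.64/7.48 + 7.35/5.57e-05 = 1.320e+05 d.
K_eq = L / Σ(b_i/K_i) = 28.20 / 1.320e+05 = 0.0002137 m/day.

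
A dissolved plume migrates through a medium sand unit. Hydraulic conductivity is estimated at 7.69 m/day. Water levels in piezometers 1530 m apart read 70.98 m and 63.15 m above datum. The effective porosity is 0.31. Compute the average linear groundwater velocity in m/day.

0.127

Hydraulic gradient i = (70.98 − 63.15) / 1530 = 7.83 / 1530 = 0.005118.
Darcy flux q = K · i = 7.690 × 0.005118 = 0.03935 m/day.
Seepage velocity v = q / n_e = 0.03935 / 0.31 = 0.1270 m/day.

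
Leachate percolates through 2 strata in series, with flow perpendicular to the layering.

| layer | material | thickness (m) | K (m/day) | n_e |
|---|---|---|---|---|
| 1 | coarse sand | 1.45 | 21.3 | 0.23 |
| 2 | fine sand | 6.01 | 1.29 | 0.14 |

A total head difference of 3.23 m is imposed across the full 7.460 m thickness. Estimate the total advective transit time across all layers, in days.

With flow normal to the layers, continuity requires the same specific discharge q through every layer.
Σ(b_i/K_i) = 1.45/21.3 + 6.01/1.29 = 4.727 d.
q = Δh / Σ(b_i/K_i) = 3.23 / 4.727 = 0.6833 m/day.
In each layer the seepage velocity is v_i = q/n_i, so the layer transit time is t_i = b_i·n_i / q:
  layer 1 (coarse sand): t_1 = 1.45 × 0.23 / 0.6833 = 0.4881 d
  layer 2 (fine sand): t_2 = 6.01 × 0.14 / 0.6833 = 1.231 d
Total t = Σ t_i = 1.719 days.

1.72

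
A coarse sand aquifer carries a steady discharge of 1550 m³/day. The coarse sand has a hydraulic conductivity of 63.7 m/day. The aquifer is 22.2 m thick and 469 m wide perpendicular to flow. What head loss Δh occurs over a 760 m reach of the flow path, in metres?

1.78

Cross-sectional area A = 469 × 22.2 = 10412 m².
From Q = K·A·i, i = Q / (K·A) = 1550 / (63.70 × 10412) = 0.002337.
Head loss Δh = i · L = 0.002337 × 760 = 1.776 m.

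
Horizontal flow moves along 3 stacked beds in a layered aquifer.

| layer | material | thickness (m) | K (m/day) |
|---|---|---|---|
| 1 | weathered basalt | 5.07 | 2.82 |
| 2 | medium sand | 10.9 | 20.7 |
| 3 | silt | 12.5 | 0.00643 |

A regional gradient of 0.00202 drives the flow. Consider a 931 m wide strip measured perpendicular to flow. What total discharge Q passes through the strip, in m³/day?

Flow is parallel to layering, so each bed carries its own Darcy discharge and the transmissivities add.
Σ(K_i·b_i) = 2.82×5.07 + 20.7×10.9 + 0.00643×12.5 = 240.0 m²/day.
Hydraulic gradient i = 0.00202.
Q = Σ(K_i·b_i) · W · i = 240.0 × 931 × 0.002020 = 451.4 m³/day.

451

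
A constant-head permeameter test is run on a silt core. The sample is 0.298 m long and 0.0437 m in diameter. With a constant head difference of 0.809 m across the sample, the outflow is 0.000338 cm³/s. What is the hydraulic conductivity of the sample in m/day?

0.00717

Cross-sectional area A = π·(d/2)² = π × (0.0437/2)² = 0.001500 m².
Convert discharge: 0.000338 cm³/s = 3.380e-10 m³/s.
Darcy's law rearranged: K = Q·L / (A·Δh) = 3.380e-10 × 0.298 / (0.001500 × 0.809) = 8.301e-08 m/s = 0.007172 m/day.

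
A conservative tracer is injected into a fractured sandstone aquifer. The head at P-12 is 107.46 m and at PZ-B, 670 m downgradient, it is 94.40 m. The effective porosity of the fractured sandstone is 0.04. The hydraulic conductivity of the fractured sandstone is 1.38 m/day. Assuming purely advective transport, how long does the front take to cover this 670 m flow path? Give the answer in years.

Hydraulic gradient i = (107.46 − 94.40) / 670 = 13.06 / 670 = 0.01949.
Darcy flux q = K · i = 1.380 × 0.01949 = 0.02690 m/day.
Seepage velocity v = q / n_e = 0.02690 / 0.04 = 0.6725 m/day.
Travel time t = L / v = 670 / 0.6725 = 996.3 days = 2.728 years.

2.73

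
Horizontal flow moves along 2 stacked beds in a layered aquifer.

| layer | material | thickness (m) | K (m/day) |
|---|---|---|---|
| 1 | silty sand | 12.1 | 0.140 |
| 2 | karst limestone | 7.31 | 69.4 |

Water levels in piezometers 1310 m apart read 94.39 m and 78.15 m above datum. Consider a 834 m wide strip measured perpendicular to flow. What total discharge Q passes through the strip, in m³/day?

5260

Flow is parallel to layering, so each bed carries its own Darcy discharge and the transmissivities add.
Σ(K_i·b_i) = 0.140×12.1 + 69.4×7.31 = 509.0 m²/day.
Hydraulic gradient i = (94.39 − 78.15) / 1310 = 16.24 / 1310 = 0.01240.
Q = Σ(K_i·b_i) · W · i = 509.0 × 834 × 0.01240 = 5263 m³/day.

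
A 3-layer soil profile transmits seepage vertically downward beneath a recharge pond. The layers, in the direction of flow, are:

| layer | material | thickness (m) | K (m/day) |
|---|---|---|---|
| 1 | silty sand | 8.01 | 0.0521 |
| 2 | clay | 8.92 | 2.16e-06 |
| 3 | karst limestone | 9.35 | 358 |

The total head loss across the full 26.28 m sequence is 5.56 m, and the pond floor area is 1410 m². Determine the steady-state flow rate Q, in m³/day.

Flow is perpendicular to layering, so the layers act in series and the equivalent K is the thickness-weighted harmonic mean.
Total thickness L = 8.01 + 8.92 + 9.35 = 26.28 m.
Σ(b_i/K_i) = 8.01/0.0521 + 8.92/2.16e-06 + 9.35/358 = 4.130e+06 d.
K_eq = L / Σ(b_i/K_i) = 26.28 / 4.130e+06 = 6.364e-06 m/day.
Q = K_eq · A · (Δh/L) = 6.364e-06 × 1410 × (5.56/26.28) = 0.001898 m³/day.

0.00190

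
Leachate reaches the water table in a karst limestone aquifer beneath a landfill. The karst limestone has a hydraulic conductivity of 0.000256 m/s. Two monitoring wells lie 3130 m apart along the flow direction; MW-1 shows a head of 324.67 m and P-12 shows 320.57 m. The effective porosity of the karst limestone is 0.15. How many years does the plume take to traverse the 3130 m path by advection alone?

44.4

Convert K: 0.000256 m/s × 86400 = 22.12 m/day.
Hydraulic gradient i = (324.67 − 320.57) / 3130 = 4.1 / 3130 = 0.001310.
Darcy flux q = K · i = 22.12 × 0.001310 = 0.02897 m/day.
Seepage velocity v = q / n_e = 0.02897 / 0.15 = 0.1932 m/day.
Travel time t = L / v = 3130 / 0.1932 = 16205 days = 44.37 years.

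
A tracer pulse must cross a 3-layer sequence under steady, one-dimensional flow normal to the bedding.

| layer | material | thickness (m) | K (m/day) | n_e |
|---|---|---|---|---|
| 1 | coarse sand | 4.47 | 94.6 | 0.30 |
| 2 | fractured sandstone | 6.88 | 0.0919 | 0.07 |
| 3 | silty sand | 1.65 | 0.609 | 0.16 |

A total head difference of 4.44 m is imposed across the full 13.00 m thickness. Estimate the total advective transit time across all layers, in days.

With flow normal to the layers, continuity requires the same specific discharge q through every layer.
Σ(b_i/K_i) = 4.47/94.6 + 6.88/0.0919 + 1.65/0.609 = 77.62 d.
q = Δh / Σ(b_i/K_i) = 4.44 / 77.62 = 0.05720 m/day.
In each layer the seepage velocity is v_i = q/n_i, so the layer transit time is t_i = b_i·n_i / q:
  layer 1 (coarse sand): t_1 = 4.47 × 0.30 / 0.05720 = 23.44 d
  layer 2 (fractured sandstone): t_2 = 6.88 × 0.07 / 0.05720 = 8.419 d
  layer 3 (silty sand): t_3 = 1.65 × 0.16 / 0.05720 = 4.615 d
Total t = Σ t_i = 36.48 days.

36.5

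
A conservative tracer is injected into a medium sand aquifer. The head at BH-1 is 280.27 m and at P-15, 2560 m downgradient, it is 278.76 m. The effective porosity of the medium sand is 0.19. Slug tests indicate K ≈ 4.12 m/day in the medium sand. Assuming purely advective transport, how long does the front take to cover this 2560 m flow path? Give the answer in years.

Hydraulic gradient i = (280.27 − 278.76) / 2560 = 1.51 / 2560 = 0.0005898.
Darcy flux q = K · i = 4.120 × 0.0005898 = 0.002430 m/day.
Seepage velocity v = q / n_e = 0.002430 / 0.19 = 0.01279 m/day.
Travel time t = L / v = 2560 / 0.01279 = 2.002e+05 days = 548.0 years.

548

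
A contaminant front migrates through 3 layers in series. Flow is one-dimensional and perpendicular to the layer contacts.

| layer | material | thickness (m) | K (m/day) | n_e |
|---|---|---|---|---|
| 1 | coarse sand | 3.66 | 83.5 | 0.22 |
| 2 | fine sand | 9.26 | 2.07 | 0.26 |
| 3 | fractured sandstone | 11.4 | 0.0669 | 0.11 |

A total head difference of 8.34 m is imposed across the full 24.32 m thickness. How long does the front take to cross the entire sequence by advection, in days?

93.7

With flow normal to the layers, continuity requires the same specific discharge q through every layer.
Σ(b_i/K_i) = 3.66/83.5 + 9.26/2.07 + 11.4/0.0669 = 174.9 d.
q = Δh / Σ(b_i/K_i) = 8.34 / 174.9 = 0.04768 m/day.
In each layer the seepage velocity is v_i = q/n_i, so the layer transit time is t_i = b_i·n_i / q:
  layer 1 (coarse sand): t_1 = 3.66 × 0.22 / 0.04768 = 16.89 d
  layer 2 (fine sand): t_2 = 9.26 × 0.26 / 0.04768 = 50.50 d
  layer 3 (fractured sandstone): t_3 = 11.4 × 0.11 / 0.04768 = 26.30 d
Total t = Σ t_i = 93.69 days.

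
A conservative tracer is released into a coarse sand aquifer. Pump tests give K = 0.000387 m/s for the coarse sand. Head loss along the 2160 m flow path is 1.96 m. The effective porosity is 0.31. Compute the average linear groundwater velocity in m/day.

Convert K: 0.000387 m/s × 86400 = 33.44 m/day.
Hydraulic gradient i = Δh / L = 1.96 / 2160 = 0.0009074.
Darcy flux q = K · i = 33.44 × 0.0009074 = 0.03034 m/day.
Seepage velocity v = q / n_e = 0.03034 / 0.31 = 0.09787 m/day.

0.0979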